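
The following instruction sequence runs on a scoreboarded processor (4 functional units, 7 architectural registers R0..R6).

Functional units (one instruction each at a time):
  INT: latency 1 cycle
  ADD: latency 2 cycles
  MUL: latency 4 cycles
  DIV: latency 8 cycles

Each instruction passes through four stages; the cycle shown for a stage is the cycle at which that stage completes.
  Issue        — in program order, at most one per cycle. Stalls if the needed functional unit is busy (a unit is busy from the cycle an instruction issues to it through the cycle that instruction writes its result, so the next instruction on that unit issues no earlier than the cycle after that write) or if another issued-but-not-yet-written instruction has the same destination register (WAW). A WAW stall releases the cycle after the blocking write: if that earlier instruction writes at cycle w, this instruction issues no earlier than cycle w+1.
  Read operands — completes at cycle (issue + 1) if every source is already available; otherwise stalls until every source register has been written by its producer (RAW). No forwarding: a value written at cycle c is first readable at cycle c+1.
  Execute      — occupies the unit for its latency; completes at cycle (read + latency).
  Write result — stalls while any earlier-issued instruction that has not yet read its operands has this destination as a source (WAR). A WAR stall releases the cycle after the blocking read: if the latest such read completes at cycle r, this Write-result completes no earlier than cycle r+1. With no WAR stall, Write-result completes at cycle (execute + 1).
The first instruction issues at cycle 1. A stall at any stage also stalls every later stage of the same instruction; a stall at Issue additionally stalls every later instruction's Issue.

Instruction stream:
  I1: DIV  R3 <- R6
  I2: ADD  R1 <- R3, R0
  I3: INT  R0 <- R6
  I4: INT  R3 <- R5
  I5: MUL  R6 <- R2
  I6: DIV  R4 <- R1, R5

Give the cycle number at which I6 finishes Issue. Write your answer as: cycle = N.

cycle = 16

c1: issue I1 (DIV)
c2: I1 read-ops | issue I2 (ADD)
c3: issue I3 (INT)
c4: I3 read-ops
c5: I3 finished on INT
c10: I1 finished on DIV
c11: I1→R3
c12: I2 read-ops
c13: I3→R0
c14: I2 finished on ADD | issue I4 (INT)
c15: I2→R1 | I4 read-ops | issue I5 (MUL)
c16: I4 finished on INT | I5 read-ops | issue I6 (DIV)
c17: I4→R3 | I6 read-ops
c20: I5 finished on MUL
c21: I5→R6
c25: I6 finished on DIV
c26: I6→R4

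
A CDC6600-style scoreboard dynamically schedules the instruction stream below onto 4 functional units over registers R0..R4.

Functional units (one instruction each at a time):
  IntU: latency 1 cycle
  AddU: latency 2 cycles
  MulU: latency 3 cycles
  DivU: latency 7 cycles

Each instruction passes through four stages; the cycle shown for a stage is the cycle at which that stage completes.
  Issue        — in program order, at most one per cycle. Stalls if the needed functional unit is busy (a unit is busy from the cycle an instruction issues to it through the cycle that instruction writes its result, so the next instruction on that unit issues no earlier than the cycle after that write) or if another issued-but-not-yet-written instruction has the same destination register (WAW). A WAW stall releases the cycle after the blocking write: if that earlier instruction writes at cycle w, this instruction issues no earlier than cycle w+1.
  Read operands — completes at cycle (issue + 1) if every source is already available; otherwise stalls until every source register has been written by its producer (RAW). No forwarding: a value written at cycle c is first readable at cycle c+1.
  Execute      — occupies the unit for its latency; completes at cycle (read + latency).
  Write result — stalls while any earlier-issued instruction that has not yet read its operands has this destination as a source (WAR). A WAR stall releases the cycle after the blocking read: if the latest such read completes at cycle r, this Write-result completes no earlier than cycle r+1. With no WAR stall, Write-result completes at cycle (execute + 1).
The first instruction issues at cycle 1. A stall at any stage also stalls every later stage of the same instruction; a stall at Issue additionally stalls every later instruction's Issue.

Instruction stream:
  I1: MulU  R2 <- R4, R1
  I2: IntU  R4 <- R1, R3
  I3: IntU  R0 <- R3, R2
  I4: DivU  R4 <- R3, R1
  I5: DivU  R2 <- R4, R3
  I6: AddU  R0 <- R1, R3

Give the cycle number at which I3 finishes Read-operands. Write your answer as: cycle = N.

c1: issue I1 (MulU)
c2: I1 read-ops, issue I2 (IntU)
c3: I2 read-ops
c4: I2 finished on IntU
c5: I1 finished on MulU, I2→R4
c6: I1→R2, issue I3 (IntU)
c7: I3 read-ops, issue I4 (DivU)
c8: I3 finished on IntU, I4 read-ops
c9: I3→R0
c15: I4 finished on DivU
c16: I4→R4
c17: issue I5 (DivU)
c18: I5 read-ops, issue I6 (AddU)
c19: I6 read-ops
c21: I6 finished on AddU
c22: I6→R0
c25: I5 finished on DivU
c26: I5→R2

cycle = 7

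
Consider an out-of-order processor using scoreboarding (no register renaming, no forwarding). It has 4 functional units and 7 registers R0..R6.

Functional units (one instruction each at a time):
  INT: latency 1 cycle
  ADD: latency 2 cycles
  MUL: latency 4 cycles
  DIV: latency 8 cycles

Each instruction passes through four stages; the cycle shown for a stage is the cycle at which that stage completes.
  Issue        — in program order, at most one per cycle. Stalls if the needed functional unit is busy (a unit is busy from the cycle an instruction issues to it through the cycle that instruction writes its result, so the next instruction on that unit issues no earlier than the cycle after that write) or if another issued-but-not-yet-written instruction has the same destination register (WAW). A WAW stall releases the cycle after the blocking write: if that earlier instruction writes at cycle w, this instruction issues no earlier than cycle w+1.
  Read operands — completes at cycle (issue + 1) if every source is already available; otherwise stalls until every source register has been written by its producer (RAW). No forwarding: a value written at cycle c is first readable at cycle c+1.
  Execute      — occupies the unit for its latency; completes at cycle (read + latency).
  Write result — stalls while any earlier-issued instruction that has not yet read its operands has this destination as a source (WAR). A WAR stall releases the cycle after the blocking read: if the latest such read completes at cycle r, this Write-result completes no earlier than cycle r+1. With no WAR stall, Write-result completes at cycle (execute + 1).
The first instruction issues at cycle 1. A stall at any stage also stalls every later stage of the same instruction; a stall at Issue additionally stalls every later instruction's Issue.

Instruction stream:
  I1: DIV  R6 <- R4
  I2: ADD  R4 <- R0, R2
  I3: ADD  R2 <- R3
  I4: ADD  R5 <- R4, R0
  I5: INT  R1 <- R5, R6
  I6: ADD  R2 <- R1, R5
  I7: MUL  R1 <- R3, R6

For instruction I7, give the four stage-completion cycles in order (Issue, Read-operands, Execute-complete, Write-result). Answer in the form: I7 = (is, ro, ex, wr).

I1  is:1  ro:2  ex:10  wr:11
I2  is:2  ro:3  ex:5  wr:6
I3  is:7  ro:8  ex:10  wr:11  — struct: ADD busy until I2 writes@6
I4  is:12  ro:13  ex:15  wr:16  — struct: ADD busy until I3 writes@11
I5  is:13  ro:17  ex:18  wr:19  — RAW R5: wait I4 write@16
I6  is:17  ro:20  ex:22  wr:23  — struct: ADD busy until I4 writes@16, RAW R1: wait I5 write@19
I7  is:20  ro:21  ex:25  wr:26  — WAW R1: wait I5 write@19

I7 = (20, 21, 25, 26)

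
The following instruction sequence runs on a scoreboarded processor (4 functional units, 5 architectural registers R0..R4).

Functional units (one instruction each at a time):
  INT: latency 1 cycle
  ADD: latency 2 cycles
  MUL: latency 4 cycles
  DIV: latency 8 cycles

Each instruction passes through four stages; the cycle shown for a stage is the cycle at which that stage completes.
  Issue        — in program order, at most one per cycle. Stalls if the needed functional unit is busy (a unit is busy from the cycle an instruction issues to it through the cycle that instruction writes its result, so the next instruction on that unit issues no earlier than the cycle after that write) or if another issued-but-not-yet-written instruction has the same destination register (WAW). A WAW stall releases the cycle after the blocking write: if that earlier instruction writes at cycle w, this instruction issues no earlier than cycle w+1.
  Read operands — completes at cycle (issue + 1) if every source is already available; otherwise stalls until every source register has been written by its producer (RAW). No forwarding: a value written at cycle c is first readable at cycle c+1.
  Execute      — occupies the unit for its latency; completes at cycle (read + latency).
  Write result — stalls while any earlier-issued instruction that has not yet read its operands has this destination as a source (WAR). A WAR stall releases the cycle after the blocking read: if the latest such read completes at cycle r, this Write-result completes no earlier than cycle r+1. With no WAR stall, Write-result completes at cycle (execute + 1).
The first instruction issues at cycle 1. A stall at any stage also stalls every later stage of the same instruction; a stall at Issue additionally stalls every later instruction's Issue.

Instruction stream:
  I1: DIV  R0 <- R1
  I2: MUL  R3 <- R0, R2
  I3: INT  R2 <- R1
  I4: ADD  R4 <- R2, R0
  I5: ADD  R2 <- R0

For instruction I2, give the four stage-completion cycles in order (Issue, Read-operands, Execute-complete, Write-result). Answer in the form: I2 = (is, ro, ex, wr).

[1] I1→DIV
[2] I1 RO; I2→MUL
[3] I3→INT
[4] I3 RO; I4→ADD
[5] I3 EX
[10] I1 EX
[11] I1 WR R0
[12] I2 RO
[13] I3 WR R2
[14] I4 RO
[16] I2 EX; I4 EX
[17] I2 WR R3; I4 WR R4
[18] I5→ADD
[19] I5 RO
[21] I5 EX
[22] I5 WR R2

I2 = (2, 12, 16, 17)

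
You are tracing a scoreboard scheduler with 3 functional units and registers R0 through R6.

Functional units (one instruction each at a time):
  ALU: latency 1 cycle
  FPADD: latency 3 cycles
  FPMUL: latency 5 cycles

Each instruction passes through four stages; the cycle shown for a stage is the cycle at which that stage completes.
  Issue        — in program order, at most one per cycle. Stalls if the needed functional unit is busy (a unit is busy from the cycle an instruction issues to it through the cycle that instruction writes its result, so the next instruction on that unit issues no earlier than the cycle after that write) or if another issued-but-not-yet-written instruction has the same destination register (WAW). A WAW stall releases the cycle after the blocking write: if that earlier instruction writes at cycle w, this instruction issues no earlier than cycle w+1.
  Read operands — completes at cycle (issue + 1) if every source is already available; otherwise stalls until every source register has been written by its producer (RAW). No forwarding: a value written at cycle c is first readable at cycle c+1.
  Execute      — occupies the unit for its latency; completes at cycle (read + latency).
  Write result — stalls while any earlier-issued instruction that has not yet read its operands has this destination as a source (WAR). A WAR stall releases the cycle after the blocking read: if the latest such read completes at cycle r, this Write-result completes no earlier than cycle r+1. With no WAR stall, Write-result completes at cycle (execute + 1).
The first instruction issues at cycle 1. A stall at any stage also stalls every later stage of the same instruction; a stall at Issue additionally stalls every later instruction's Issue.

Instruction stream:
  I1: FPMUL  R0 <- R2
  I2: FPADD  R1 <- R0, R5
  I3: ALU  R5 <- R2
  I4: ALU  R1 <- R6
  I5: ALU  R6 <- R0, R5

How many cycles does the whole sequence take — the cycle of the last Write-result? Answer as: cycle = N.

cycle = 21

[1] I1 dispatched to FPMUL
[2] I1 operands ready · I2 dispatched to FPADD
[3] I3 dispatched to ALU
[4] I3 operands ready
[5] I3 complete
[7] I1 complete
[8] R0←I1
[9] I2 operands ready
[10] R5←I3
[12] I2 complete
[13] R1←I2
[14] I4 dispatched to ALU
[15] I4 operands ready
[16] I4 complete
[17] R1←I4
[18] I5 dispatched to ALU
[19] I5 operands ready
[20] I5 complete
[21] R6←I5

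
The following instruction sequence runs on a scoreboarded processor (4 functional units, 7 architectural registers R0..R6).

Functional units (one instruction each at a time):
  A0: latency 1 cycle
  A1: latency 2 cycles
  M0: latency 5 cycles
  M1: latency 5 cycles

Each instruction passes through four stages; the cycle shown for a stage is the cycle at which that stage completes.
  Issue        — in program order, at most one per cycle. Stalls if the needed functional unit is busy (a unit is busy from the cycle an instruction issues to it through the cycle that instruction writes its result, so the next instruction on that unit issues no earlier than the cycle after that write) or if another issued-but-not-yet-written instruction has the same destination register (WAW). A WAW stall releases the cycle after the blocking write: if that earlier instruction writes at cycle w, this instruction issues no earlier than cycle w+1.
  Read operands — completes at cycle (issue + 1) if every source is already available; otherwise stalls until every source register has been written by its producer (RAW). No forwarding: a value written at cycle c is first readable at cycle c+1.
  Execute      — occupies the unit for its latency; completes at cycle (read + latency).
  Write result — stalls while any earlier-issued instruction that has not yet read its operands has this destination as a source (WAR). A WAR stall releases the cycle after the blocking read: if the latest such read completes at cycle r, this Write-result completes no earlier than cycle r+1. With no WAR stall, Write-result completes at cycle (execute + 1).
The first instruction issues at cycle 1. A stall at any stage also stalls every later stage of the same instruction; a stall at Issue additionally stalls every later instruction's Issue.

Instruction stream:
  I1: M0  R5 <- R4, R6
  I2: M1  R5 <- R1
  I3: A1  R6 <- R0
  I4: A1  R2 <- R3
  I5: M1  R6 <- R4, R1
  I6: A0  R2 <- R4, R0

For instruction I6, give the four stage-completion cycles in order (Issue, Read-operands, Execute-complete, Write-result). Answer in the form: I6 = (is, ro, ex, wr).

[1] issue I1 (M0)
[2] I1 read-ops
[7] I1 finished on M0
[8] I1→R5
[9] issue I2 (M1)
[10] I2 read-ops | issue I3 (A1)
[11] I3 read-ops
[13] I3 finished on A1
[14] I3→R6
[15] I2 finished on M1 | issue I4 (A1)
[16] I2→R5 | I4 read-ops
[17] issue I5 (M1)
[18] I4 finished on A1 | I5 read-ops
[19] I4→R2
[20] issue I6 (A0)
[21] I6 read-ops
[22] I6 finished on A0
[23] I5 finished on M1 | I6→R2
[24] I5→R6

I6 = (20, 21, 22, 23)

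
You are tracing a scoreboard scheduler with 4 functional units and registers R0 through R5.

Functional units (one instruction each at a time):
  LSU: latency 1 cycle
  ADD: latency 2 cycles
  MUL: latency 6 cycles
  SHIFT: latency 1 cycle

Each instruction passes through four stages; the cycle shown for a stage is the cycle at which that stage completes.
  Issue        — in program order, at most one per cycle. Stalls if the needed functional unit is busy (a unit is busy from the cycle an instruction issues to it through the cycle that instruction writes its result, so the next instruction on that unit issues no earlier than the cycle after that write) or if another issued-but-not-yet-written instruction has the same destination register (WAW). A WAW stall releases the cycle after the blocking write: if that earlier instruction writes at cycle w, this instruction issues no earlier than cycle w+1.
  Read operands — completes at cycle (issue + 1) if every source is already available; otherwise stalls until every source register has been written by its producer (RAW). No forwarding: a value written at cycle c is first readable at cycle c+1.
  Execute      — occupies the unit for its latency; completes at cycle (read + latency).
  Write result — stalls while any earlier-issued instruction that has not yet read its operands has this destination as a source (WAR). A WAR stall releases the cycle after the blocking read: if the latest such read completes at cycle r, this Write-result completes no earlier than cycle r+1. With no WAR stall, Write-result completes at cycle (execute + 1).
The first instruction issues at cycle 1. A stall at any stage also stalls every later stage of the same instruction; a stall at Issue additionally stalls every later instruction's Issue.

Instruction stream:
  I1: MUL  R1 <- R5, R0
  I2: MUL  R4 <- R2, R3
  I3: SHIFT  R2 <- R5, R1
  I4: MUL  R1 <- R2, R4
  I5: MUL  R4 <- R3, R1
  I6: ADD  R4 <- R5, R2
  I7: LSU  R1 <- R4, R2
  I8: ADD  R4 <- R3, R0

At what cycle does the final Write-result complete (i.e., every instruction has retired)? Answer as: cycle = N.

t=1  I1 issues→MUL
t=2  I1 reads
t=8  I1 exec-done
t=9  I1 writes R1
t=10  I2 issues→MUL
t=11  I2 reads, I3 issues→SHIFT
t=12  I3 reads
t=13  I3 exec-done
t=14  I3 writes R2
t=17  I2 exec-done
t=18  I2 writes R4
t=19  I4 issues→MUL
t=20  I4 reads
t=26  I4 exec-done
t=27  I4 writes R1
t=28  I5 issues→MUL
t=29  I5 reads
t=35  I5 exec-done
t=36  I5 writes R4
t=37  I6 issues→ADD
t=38  I6 reads, I7 issues→LSU
t=40  I6 exec-done
t=41  I6 writes R4
t=42  I7 reads, I8 issues→ADD
t=43  I7 exec-done, I8 reads
t=44  I7 writes R1
t=45  I8 exec-done
t=46  I8 writes R4

cycle = 46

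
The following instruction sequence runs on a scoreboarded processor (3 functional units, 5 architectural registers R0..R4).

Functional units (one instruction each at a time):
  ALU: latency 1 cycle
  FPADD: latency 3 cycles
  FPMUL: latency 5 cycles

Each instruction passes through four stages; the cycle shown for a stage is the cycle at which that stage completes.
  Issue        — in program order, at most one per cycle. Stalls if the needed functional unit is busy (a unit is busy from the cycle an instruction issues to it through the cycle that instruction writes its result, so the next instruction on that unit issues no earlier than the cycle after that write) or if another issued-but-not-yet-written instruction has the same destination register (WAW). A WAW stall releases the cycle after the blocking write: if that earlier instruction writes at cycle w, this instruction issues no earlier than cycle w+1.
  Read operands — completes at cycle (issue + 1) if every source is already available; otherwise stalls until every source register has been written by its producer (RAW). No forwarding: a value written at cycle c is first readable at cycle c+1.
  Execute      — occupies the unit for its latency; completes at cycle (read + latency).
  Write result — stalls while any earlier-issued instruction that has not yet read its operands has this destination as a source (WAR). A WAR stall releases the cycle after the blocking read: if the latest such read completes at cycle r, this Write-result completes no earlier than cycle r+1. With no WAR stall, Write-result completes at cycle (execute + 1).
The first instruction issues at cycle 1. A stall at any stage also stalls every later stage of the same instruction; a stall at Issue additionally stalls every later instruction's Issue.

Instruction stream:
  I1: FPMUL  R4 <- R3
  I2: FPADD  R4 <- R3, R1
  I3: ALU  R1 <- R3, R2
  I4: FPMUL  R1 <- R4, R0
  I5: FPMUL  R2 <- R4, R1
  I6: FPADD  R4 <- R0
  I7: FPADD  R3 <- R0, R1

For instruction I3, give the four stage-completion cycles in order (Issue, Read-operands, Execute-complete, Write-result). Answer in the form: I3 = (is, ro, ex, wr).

c1: I1 issues→FPMUL
c2: I1 reads
c7: I1 exec-done
c8: I1 writes R4
c9: I2 issues→FPADD
c10: I2 reads; I3 issues→ALU
c11: I3 reads
c12: I3 exec-done
c13: I2 exec-done; I3 writes R1
c14: I2 writes R4; I4 issues→FPMUL
c15: I4 reads
c20: I4 exec-done
c21: I4 writes R1
c22: I5 issues→FPMUL
c23: I5 reads; I6 issues→FPADD
c24: I6 reads
c27: I6 exec-done
c28: I5 exec-done; I6 writes R4
c29: I5 writes R2; I7 issues→FPADD
c30: I7 reads
c33: I7 exec-done
c34: I7 writes R3

I3 = (10, 11, 12, 13)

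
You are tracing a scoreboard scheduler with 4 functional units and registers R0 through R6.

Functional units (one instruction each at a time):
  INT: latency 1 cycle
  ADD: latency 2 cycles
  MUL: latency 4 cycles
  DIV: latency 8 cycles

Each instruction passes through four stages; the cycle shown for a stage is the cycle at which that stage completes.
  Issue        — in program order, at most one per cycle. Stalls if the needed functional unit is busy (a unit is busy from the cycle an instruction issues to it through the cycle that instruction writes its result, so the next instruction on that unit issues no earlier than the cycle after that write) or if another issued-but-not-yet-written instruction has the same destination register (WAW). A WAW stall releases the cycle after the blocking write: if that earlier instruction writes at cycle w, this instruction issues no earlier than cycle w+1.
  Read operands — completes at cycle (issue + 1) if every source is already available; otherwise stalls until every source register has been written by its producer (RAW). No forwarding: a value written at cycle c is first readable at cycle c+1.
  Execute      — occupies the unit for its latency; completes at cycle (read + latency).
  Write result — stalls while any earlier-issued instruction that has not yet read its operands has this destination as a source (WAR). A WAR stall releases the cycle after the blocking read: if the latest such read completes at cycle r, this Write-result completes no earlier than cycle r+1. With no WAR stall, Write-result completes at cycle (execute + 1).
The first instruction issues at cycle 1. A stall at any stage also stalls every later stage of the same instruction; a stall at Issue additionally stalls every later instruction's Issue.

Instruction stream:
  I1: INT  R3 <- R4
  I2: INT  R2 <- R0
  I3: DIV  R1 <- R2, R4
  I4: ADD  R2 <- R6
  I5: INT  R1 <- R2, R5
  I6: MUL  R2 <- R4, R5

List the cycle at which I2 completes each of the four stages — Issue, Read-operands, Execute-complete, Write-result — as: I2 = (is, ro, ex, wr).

I2 = (5, 6, 7, 8)

cycle 1: I1 issues→INT
cycle 2: I1 reads
cycle 3: I1 exec-done
cycle 4: I1 writes R3
cycle 5: I2 issues→INT
cycle 6: I2 reads · I3 issues→DIV
cycle 7: I2 exec-done
cycle 8: I2 writes R2
cycle 9: I3 reads · I4 issues→ADD
cycle 10: I4 reads
cycle 12: I4 exec-done
cycle 13: I4 writes R2
cycle 17: I3 exec-done
cycle 18: I3 writes R1
cycle 19: I5 issues→INT
cycle 20: I5 reads · I6 issues→MUL
cycle 21: I5 exec-done · I6 reads
cycle 22: I5 writes R1
cycle 25: I6 exec-done
cycle 26: I6 writes R2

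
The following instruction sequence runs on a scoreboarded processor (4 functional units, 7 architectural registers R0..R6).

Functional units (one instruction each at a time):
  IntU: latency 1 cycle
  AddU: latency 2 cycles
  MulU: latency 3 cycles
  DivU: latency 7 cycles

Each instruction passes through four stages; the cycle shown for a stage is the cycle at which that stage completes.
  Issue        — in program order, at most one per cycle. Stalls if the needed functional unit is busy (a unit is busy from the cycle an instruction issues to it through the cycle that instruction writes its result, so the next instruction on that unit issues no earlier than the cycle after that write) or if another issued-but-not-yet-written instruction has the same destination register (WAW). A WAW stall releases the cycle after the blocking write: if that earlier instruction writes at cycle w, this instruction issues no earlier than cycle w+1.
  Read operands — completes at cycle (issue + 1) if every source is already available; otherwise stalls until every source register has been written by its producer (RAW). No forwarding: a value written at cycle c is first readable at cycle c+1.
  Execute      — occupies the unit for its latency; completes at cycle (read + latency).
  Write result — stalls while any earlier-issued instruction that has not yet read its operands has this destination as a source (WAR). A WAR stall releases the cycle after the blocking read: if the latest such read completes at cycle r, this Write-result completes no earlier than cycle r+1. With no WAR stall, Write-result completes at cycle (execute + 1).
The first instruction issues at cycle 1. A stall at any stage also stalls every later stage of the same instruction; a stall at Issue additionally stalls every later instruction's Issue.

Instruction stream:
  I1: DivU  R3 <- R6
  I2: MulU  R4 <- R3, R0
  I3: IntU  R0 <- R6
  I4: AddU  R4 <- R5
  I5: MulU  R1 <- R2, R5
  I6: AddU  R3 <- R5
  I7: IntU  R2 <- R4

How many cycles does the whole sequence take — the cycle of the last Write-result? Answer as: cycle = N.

cycle = 25

cycle 1: I1 issues→DivU
cycle 2: I1 reads, I2 issues→MulU
cycle 3: I3 issues→IntU
cycle 4: I3 reads
cycle 5: I3 exec-done
cycle 9: I1 exec-done
cycle 10: I1 writes R3
cycle 11: I2 reads
cycle 12: I3 writes R0
cycle 14: I2 exec-done
cycle 15: I2 writes R4
cycle 16: I4 issues→AddU
cycle 17: I4 reads, I5 issues→MulU
cycle 18: I5 reads
cycle 19: I4 exec-done
cycle 20: I4 writes R4
cycle 21: I5 exec-done, I6 issues→AddU
cycle 22: I5 writes R1, I6 reads, I7 issues→IntU
cycle 23: I7 reads
cycle 24: I6 exec-done, I7 exec-done
cycle 25: I6 writes R3, I7 writes R2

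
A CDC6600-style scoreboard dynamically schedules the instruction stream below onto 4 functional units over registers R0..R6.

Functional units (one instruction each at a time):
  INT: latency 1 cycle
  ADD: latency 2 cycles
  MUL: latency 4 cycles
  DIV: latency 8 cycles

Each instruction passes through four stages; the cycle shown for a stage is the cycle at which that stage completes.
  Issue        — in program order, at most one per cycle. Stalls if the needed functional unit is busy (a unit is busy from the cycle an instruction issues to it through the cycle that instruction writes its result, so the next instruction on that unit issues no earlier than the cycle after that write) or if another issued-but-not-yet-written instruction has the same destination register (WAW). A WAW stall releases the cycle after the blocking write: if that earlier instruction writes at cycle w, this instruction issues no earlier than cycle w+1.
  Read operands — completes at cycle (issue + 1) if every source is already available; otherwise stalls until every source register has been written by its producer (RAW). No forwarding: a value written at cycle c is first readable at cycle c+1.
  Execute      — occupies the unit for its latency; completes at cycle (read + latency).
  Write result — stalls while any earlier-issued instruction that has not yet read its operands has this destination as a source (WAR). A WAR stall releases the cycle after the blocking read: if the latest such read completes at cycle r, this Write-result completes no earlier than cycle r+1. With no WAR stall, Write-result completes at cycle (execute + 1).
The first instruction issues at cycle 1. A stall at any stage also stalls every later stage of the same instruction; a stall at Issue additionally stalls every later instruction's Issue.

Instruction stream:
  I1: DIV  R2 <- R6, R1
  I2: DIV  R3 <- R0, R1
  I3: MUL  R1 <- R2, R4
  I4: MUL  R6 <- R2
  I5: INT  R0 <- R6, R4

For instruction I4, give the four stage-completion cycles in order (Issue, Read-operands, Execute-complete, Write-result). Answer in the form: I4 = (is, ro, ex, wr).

t=1  I1→DIV
t=2  I1 RO
t=10  I1 EX
t=11  I1 WR R2
t=12  I2→DIV
t=13  I2 RO · I3→MUL
t=14  I3 RO
t=18  I3 EX
t=19  I3 WR R1
t=20  I4→MUL
t=21  I2 EX · I4 RO · I5→INT
t=22  I2 WR R3
t=25  I4 EX
t=26  I4 WR R6
t=27  I5 RO
t=28  I5 EX
t=29  I5 WR R0

I4 = (20, 21, 25, 26)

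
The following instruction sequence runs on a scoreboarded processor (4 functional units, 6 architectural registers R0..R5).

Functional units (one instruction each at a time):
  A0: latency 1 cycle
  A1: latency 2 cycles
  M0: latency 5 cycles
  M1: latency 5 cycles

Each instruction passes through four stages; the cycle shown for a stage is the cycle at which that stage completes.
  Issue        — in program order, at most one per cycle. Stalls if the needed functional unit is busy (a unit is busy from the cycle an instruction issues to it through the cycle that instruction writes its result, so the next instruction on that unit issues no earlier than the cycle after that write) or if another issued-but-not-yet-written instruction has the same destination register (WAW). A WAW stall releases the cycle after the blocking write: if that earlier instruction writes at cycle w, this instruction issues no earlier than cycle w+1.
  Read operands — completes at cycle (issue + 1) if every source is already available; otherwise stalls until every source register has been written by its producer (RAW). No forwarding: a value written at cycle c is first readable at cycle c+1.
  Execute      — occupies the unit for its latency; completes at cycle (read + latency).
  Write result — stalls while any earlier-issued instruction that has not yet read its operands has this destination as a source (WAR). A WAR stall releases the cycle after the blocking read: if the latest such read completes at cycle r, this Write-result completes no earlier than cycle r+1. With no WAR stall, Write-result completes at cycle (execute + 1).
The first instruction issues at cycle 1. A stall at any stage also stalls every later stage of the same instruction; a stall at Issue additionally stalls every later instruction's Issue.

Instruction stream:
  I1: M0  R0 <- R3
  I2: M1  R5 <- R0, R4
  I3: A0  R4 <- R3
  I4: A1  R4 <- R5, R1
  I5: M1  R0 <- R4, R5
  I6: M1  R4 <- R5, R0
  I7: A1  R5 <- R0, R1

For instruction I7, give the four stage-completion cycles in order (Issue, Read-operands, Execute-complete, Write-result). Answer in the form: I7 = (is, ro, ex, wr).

I1 -> (1, 2, 7, 8)
I2 -> (2, 9, 14, 15)  // RAW R0: wait I1 write@8
I3 -> (3, 4, 5, 10)  // WAR R4: wait I2 read@9
I4 -> (11, 16, 18, 19)  // WAW R4: wait I3 write@10, RAW R5: wait I2 write@15
I5 -> (16, 20, 25, 26)  // struct: M1 busy until I2 writes@15, RAW R4: wait I4 write@19
I6 -> (27, 28, 33, 34)  // struct: M1 busy until I5 writes@26
I7 -> (28, 29, 31, 32)

I7 = (28, 29, 31, 32)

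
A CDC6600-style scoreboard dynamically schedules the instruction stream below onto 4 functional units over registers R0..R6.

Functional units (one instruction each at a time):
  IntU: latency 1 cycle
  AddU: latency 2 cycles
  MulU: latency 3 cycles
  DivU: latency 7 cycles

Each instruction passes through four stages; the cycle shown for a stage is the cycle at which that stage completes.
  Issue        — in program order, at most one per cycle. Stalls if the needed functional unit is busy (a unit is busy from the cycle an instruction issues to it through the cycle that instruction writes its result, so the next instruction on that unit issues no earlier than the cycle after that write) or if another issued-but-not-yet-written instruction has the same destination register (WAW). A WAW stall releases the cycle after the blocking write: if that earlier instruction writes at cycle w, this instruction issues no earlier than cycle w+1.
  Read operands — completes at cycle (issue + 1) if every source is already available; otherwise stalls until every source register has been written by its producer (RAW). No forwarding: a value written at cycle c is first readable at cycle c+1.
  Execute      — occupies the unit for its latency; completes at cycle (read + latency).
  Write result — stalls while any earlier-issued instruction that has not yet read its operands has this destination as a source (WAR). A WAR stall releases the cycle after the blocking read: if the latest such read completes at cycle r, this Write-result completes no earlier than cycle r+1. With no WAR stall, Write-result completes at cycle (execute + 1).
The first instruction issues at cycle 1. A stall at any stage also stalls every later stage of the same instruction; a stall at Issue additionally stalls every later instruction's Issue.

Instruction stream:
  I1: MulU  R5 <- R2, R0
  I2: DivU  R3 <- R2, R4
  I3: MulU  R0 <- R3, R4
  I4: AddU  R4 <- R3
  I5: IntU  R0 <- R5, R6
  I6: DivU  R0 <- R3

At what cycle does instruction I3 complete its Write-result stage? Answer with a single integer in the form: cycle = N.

cycle = 16

[1] I1 dispatched to MulU
[2] I1 operands ready | I2 dispatched to DivU
[3] I2 operands ready
[5] I1 complete
[6] R5←I1
[7] I3 dispatched to MulU
[8] I4 dispatched to AddU
[10] I2 complete
[11] R3←I2
[12] I3 operands ready | I4 operands ready
[14] I4 complete
[15] I3 complete | R4←I4
[16] R0←I3
[17] I5 dispatched to IntU
[18] I5 operands ready
[19] I5 complete
[20] R0←I5
[21] I6 dispatched to DivU
[22] I6 operands ready
[29] I6 complete
[30] R0←I6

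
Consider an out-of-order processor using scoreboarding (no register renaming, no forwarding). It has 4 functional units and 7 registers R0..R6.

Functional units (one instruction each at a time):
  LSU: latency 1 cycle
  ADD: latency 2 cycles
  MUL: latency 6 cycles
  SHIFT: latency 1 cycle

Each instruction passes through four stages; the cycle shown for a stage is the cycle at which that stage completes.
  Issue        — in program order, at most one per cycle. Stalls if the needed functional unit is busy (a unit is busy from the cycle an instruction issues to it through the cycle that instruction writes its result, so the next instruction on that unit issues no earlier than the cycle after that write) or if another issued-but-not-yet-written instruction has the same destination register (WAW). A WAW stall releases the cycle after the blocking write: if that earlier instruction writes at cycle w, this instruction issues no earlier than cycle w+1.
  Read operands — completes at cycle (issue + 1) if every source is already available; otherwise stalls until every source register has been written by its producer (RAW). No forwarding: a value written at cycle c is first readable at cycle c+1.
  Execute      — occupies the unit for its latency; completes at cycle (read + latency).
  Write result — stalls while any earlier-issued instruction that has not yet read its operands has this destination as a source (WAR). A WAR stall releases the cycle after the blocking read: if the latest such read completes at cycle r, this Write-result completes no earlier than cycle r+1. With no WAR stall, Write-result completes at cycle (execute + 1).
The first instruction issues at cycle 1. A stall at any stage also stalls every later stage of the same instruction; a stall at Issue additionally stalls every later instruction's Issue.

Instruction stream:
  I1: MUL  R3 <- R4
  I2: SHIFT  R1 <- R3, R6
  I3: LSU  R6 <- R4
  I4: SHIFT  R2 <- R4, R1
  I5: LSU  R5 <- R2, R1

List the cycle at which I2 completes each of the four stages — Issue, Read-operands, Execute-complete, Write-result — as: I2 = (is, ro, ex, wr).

I2 = (2, 10, 11, 12)

I1: IS=1 RO=2 EX=8 WR=9
I2: IS=2 RO=10 EX=11 WR=12  [RAW R3: wait I1 write@9]
I3: IS=3 RO=4 EX=5 WR=11  [WAR R6: wait I2 read@10]
I4: IS=13 RO=14 EX=15 WR=16  [struct: SHIFT busy until I2 writes@12]
I5: IS=14 RO=17 EX=18 WR=19  [RAW R2: wait I4 write@16]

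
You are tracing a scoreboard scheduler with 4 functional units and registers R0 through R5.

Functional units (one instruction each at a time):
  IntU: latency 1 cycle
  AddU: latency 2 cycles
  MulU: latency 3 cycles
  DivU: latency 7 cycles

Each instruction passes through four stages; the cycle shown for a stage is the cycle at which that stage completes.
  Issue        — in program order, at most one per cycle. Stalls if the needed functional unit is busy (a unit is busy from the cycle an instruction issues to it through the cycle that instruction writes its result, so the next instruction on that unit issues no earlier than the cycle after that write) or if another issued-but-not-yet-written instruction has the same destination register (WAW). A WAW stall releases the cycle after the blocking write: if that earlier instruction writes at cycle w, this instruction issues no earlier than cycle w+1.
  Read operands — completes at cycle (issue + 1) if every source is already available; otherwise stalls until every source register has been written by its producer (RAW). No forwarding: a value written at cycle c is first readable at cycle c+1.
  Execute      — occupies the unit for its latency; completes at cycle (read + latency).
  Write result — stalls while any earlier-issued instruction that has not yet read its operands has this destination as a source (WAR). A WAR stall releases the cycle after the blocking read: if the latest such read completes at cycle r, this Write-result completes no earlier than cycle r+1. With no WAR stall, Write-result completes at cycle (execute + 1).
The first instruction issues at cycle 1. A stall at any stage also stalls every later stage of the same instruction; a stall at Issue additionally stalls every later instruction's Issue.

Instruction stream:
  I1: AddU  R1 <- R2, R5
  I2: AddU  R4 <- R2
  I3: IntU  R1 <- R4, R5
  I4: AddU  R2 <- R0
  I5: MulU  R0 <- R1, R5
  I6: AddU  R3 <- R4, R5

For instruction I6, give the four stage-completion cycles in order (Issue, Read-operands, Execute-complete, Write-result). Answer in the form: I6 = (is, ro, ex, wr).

I6 = (16, 17, 19, 20)

[1] I1 issues→AddU
[2] I1 reads
[4] I1 exec-done
[5] I1 writes R1
[6] I2 issues→AddU
[7] I2 reads, I3 issues→IntU
[9] I2 exec-done
[10] I2 writes R4
[11] I3 reads, I4 issues→AddU
[12] I3 exec-done, I4 reads, I5 issues→MulU
[13] I3 writes R1
[14] I4 exec-done, I5 reads
[15] I4 writes R2
[16] I6 issues→AddU
[17] I5 exec-done, I6 reads
[18] I5 writes R0
[19] I6 exec-done
[20] I6 writes R3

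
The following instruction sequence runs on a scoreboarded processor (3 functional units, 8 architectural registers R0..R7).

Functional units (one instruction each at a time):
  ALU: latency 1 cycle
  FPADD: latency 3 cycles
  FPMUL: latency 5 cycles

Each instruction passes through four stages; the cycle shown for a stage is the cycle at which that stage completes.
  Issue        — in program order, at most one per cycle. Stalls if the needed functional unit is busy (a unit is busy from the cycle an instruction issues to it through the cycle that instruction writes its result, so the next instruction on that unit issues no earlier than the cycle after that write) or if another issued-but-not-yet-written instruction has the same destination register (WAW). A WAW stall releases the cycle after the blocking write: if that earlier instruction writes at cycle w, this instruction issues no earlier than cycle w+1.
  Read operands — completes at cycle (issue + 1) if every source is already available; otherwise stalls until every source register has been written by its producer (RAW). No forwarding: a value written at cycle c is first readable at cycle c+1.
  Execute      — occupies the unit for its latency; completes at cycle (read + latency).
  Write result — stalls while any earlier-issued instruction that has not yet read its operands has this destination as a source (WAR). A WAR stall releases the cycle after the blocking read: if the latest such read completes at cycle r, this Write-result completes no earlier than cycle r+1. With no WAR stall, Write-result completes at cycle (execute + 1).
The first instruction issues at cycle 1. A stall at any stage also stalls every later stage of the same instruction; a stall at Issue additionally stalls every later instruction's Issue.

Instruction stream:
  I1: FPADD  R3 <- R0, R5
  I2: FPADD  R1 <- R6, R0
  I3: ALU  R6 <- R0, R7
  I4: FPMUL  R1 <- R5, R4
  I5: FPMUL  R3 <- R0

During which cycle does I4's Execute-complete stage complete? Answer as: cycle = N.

c1: issue I1 (FPADD)
c2: I1 read-ops
c5: I1 finished on FPADD
c6: I1→R3
c7: issue I2 (FPADD)
c8: I2 read-ops | issue I3 (ALU)
c9: I3 read-ops
c10: I3 finished on ALU
c11: I2 finished on FPADD | I3→R6
c12: I2→R1
c13: issue I4 (FPMUL)
c14: I4 read-ops
c19: I4 finished on FPMUL
c20: I4→R1
c21: issue I5 (FPMUL)
c22: I5 read-ops
c27: I5 finished on FPMUL
c28: I5→R3

cycle = 19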